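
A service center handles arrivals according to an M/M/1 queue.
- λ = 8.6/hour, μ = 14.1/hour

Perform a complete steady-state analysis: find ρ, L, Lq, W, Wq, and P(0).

Step 1: ρ = λ/μ = 8.6/14.1 = 0.6099
Step 2: L = λ/(μ-λ) = 8.6/5.50 = 1.5636
Step 3: Lq = λ²/(μ(μ-λ)) = 73.96/(14.1×5.50) = 0.9537
Step 4: W = 1/(μ-λ) = 1/5.50 = 0.181818
Step 5: Wq = λ/(μ(μ-λ)) = 8.6/(14.1×5.50) = 0.1109
Step 6: P(0) = 1-ρ = 0.3901
Verify: L = λW = 8.6×0.181818 = 1.5636 ✔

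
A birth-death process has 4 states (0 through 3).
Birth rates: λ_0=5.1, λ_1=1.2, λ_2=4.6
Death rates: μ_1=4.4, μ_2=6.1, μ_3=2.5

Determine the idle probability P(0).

Ratios P(n)/P(0) = (λ₀···λₙ₋₁)/(μ₁···μₙ):
P(1)/P(0) = (5.1)/(4.4) = 1.1591
P(2)/P(0) = (5.1×1.2)/(4.4×6.1) = 0.2280
P(3)/P(0) = (5.1×1.2×4.6)/(4.4×6.1×2.5) = 0.4196

Normalization: ∑ P(n) = 1
P(0) × (1.0000 + 1.1591 + 0.2280 + 0.4196) = 1
P(0) × 2.8067 = 1
P(0) = 1/2.8067 = 0.3563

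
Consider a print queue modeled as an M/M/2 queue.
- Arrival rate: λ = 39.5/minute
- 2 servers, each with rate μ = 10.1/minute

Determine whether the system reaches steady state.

Stability requires ρ = λ/(cμ) < 1
ρ = 39.5/(2 × 10.1) = 39.5/20.20 = 1.9554
Since 1.9554 ≥ 1, the system is UNSTABLE.
Need c > λ/μ = 39.5/10.1 = 3.91.
Minimum servers needed: c = 4.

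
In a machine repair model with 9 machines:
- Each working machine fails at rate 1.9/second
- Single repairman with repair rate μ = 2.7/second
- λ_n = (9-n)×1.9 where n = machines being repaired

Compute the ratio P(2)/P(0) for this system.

P(2)/P(0) = ∏_{i=0}^{2-1} λ_i/μ_{i+1}
= (9-0)×1.9/2.7 × (9-1)×1.9/2.7
= 35.6543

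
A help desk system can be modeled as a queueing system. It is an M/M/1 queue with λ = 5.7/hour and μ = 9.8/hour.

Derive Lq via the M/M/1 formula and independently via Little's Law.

Method 1 (direct): Lq = λ²/(μ(μ-λ)) = 32.49/(9.8 × 4.10) = 0.8086

Method 2 (Little's Law):
W = 1/(μ-λ) = 1/4.10 = 0.24390
Wq = W - 1/μ = 0.24390 - 0.10204 = 0.14186
Lq = λWq = 5.7 × 0.14186 = 0.8086 ✔ (matches Method 1)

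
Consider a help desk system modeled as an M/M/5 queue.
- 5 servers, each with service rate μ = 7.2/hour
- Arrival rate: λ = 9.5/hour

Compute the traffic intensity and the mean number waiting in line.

Traffic intensity: ρ = λ/(cμ) = 9.5/(5×7.2) = 0.2639
Since ρ = 0.2639 < 1, system is stable.
Offered load a = λ/μ = cρ = 9.5/7.2 = 1.3194
P₀ = [ Σₙ₌₀^4 aⁿ/n! + a^5/(5!(1-ρ)) ]⁻¹
Σ = a^0/0! + a^1/1! + a^2/2! + a^3/3! + a^4/4! = 1.0000 + 1.3194 + 0.8705 + 0.3828 + 0.1263 = 3.6990
a^5/(5!(1-ρ)) = 3.9990/(120 × 0.7361) = 0.04527
P₀ = 1/(3.6990 + 0.04527) = 0.2671
Lq = P₀·a^5·ρ / (5!(1-ρ)²) = 0.26707 × 3.9990 × 0.26389 / (120 × 0.54186) = 0.004334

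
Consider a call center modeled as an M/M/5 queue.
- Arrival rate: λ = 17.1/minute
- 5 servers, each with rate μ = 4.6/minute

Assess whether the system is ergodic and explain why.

Stability requires ρ = λ/(cμ) < 1
ρ = 17.1/(5 × 4.6) = 17.1/23.00 = 0.7435
Since 0.7435 < 1, the system is STABLE.
The servers are busy 74.35% of the time.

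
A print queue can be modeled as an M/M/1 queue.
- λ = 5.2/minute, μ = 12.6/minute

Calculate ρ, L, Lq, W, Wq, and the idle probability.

Step 1: ρ = λ/μ = 5.2/12.6 = 0.4127
Step 2: L = λ/(μ-λ) = 5.2/7.40 = 0.7027
Step 3: Lq = λ²/(μ(μ-λ)) = 27.04/(12.6×7.40) = 0.2900
Step 4: W = 1/(μ-λ) = 1/7.40 = 0.13514
Step 5: Wq = λ/(μ(μ-λ)) = 5.2/(12.6×7.40) = 0.05577
Step 6: P(0) = 1-ρ = 0.5873
Verify: L = λW = 5.2×0.13514 = 0.7027 ✔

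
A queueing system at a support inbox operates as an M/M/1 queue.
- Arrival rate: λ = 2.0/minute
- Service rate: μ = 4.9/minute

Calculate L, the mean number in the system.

ρ = λ/μ = 2.0/4.9 = 0.4082
For M/M/1: L = λ/(μ-λ)
L = 2.0/(4.9-2.0) = 2.0/2.90
L = 0.6897 emails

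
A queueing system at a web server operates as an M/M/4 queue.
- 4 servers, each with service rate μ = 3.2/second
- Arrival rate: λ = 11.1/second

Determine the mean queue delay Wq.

Traffic intensity: ρ = λ/(cμ) = 11.1/(4×3.2) = 0.8672
Since ρ = 0.8672 < 1, system is stable.
Offered load a = λ/μ = cρ = 11.1/3.2 = 3.4687
P₀ = [ Σₙ₌₀^3 aⁿ/n! + a^4/(4!(1-ρ)) ]⁻¹
Σ = a^0/0! + a^1/1! + a^2/2! + a^3/3! = 1.00000 + 3.46875 + 6.01611 + 6.95613 = 17.4410
a^4/(4!(1-ρ)) = 144.77448/(24 × 0.13281250) = 45.4194
P₀ = 1/(17.4410 + 45.4194) = 0.01591
Lq = P₀·a^4·ρ / (4!(1-ρ)²) = 0.015908 × 144.7745 × 0.86719 / (24 × 0.017639) = 4.7178
Wq = Lq/λ = 4.7178/11.1 = 0.4250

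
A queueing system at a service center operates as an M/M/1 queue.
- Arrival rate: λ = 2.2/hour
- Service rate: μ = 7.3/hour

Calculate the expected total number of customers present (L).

ρ = λ/μ = 2.2/7.3 = 0.3014
For M/M/1: L = λ/(μ-λ)
L = 2.2/(7.3-2.2) = 2.2/5.10
L = 0.4314 customers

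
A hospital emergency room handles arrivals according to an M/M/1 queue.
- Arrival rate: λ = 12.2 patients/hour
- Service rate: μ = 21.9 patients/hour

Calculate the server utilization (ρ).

Server utilization: ρ = λ/μ
ρ = 12.2/21.9 = 0.5571
The server is busy 55.71% of the time.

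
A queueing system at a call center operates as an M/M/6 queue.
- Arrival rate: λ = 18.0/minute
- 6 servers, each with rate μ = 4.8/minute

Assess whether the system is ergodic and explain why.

Stability requires ρ = λ/(cμ) < 1
ρ = 18.0/(6 × 4.8) = 18.0/28.80 = 0.6250
Since 0.6250 < 1, the system is STABLE.
The servers are busy 62.50% of the time.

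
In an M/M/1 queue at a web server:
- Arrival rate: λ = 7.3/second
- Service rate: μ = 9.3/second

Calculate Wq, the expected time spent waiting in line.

First, compute utilization: ρ = λ/μ = 7.3/9.3 = 0.7849
For M/M/1: Wq = λ/(μ(μ-λ))
Wq = 7.3/(9.3 × (9.3-7.3))
Wq = 7.3/(9.3 × 2.00)
Wq = 0.3925 seconds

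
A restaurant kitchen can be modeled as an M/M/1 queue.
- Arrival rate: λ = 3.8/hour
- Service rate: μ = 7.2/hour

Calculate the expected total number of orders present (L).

ρ = λ/μ = 3.8/7.2 = 0.5278
For M/M/1: L = λ/(μ-λ)
L = 3.8/(7.2-3.8) = 3.8/3.40
L = 1.1176 orders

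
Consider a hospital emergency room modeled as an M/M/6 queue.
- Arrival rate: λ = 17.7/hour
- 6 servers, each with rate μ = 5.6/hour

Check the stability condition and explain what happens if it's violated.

Stability requires ρ = λ/(cμ) < 1
ρ = 17.7/(6 × 5.6) = 17.7/33.60 = 0.5268
Since 0.5268 < 1, the system is STABLE.
The servers are busy 52.68% of the time.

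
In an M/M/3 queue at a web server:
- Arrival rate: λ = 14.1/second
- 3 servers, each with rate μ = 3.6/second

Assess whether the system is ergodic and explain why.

Stability requires ρ = λ/(cμ) < 1
ρ = 14.1/(3 × 3.6) = 14.1/10.80 = 1.3056
Since 1.3056 ≥ 1, the system is UNSTABLE.
Need c > λ/μ = 14.1/3.6 = 3.92.
Minimum servers needed: c = 4.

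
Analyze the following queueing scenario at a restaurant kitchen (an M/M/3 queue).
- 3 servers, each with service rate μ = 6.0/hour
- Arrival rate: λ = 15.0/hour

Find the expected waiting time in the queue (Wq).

Traffic intensity: ρ = λ/(cμ) = 15.0/(3×6.0) = 0.8333
Since ρ = 0.8333 < 1, system is stable.
Offered load a = λ/μ = cρ = 15.0/6.0 = 2.5000
P₀ = [ Σₙ₌₀^2 aⁿ/n! + a^3/(3!(1-ρ)) ]⁻¹
Σ = a^0/0! + a^1/1! + a^2/2! = 1.0000 + 2.5000 + 3.1250 = 6.6250
a^3/(3!(1-ρ)) = 15.6250/(6 × 0.166667) = 15.6250
P₀ = 1/(6.6250 + 15.6250) = 0.04494
Lq = P₀·a^3·ρ / (3!(1-ρ)²) = 0.044944 × 15.6250 × 0.83333 / (6 × 0.027778) = 3.5112
Wq = Lq/λ = 3.5112/15.0 = 0.2341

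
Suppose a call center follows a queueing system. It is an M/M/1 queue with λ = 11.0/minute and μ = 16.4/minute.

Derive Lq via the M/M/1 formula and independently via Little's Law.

Method 1 (direct): Lq = λ²/(μ(μ-λ)) = 121.00/(16.4 × 5.40) = 1.3663

Method 2 (Little's Law):
W = 1/(μ-λ) = 1/5.40 = 0.18519
Wq = W - 1/μ = 0.18519 - 0.060976 = 0.12421
Lq = λWq = 11.0 × 0.12421 = 1.3663 ✔ (matches Method 1)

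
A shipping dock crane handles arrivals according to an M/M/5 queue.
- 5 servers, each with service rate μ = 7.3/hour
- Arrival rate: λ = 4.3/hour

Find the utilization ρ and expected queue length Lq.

Traffic intensity: ρ = λ/(cμ) = 4.3/(5×7.3) = 0.1178
Since ρ = 0.1178 < 1, system is stable.
Offered load a = λ/μ = cρ = 4.3/7.3 = 0.5890
P₀ = [ Σₙ₌₀^4 aⁿ/n! + a^5/(5!(1-ρ)) ]⁻¹
Σ = a^0/0! + a^1/1! + a^2/2! + a^3/3! + a^4/4! = 1.0000 + 0.5890 + 0.1735 + 0.03406 + 0.005016 = 1.8016
a^5/(5!(1-ρ)) = 0.070913/(120 × 0.88219) = 0.0006699
P₀ = 1/(1.8016 + 0.0006699) = 0.5549
Lq = P₀·a^5·ρ / (5!(1-ρ)²) = 0.5549 × 0.07091 × 0.1178 / (120 × 0.7783) = 0.00004963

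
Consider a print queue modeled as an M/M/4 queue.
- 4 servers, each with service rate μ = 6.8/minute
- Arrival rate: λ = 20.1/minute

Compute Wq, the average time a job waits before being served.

Traffic intensity: ρ = λ/(cμ) = 20.1/(4×6.8) = 0.7390
Since ρ = 0.7390 < 1, system is stable.
Offered load a = λ/μ = cρ = 20.1/6.8 = 2.9559
P₀ = [ Σₙ₌₀^3 aⁿ/n! + a^4/(4!(1-ρ)) ]⁻¹
Σ = a^0/0! + a^1/1! + a^2/2! + a^3/3! = 1.0000 + 2.9559 + 4.3686 + 4.3044 = 12.6289
a^4/(4!(1-ρ)) = 76.3394/(24 × 0.26103) = 12.1856
P₀ = 1/(12.6289 + 12.1856) = 0.04030
Lq = P₀·a^4·ρ / (4!(1-ρ)²) = 0.04030 × 76.3394 × 0.7390 / (24 × 0.06814) = 1.3902
Wq = Lq/λ = 1.3902/20.1 = 0.06916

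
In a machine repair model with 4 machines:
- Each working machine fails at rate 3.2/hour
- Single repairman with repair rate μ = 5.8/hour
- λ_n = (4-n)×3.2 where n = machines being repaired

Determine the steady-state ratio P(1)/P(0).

P(1)/P(0) = ∏_{i=0}^{1-1} λ_i/μ_{i+1}
= (4-0)×3.2/5.8
= 2.2069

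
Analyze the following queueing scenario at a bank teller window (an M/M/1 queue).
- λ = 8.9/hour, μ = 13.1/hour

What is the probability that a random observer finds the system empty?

ρ = λ/μ = 8.9/13.1 = 0.6794
P(0) = 1 - ρ = 1 - 0.6794 = 0.3206
The server is idle 32.06% of the time.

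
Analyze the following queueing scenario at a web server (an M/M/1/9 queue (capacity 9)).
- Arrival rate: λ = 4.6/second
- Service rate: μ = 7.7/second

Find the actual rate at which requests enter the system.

ρ = λ/μ = 4.6/7.7 = 0.597403
P₀ = (1-ρ)/(1-ρ^(K+1)) = (1-0.597403)/(1-0.597403^10) = 0.4026/0.9942 = 0.4049
P_K = P₀×ρ^K = 0.40494 × 0.597403^9 = 0.40494 × 0.0096918 = 0.003925
λ_eff = λ(1-P_K) = 4.6 × (1 - 0.003925) = 4.6 × 0.996075 = 4.5819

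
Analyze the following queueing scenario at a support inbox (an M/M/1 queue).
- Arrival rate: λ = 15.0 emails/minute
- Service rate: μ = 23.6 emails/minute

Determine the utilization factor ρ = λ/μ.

Server utilization: ρ = λ/μ
ρ = 15.0/23.6 = 0.6356
The server is busy 63.56% of the time.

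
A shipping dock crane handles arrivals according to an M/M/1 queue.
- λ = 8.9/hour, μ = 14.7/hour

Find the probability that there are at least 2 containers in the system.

ρ = λ/μ = 8.9/14.7 = 0.60544
P(N ≥ n) = ρⁿ
P(N ≥ 2) = 0.60544^2
P(N ≥ 2) = 0.3666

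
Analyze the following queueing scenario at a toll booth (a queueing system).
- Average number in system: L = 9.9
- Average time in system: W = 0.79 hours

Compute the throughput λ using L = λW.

Little's Law: L = λW, so λ = L/W
λ = 9.9/0.79 = 12.5316 vehicles/hour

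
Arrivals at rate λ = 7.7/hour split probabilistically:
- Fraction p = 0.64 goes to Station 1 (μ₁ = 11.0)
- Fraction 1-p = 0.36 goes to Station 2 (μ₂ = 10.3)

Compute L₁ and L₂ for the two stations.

Effective rates: λ₁ = 7.7×0.64 = 4.928, λ₂ = 7.7×0.36 = 2.772
Station 1: ρ₁ = 4.928/11.0 = 0.4480, L₁ = ρ₁/(1-ρ₁) = 0.4480/(1-0.4480) = 0.8116
Station 2: ρ₂ = 2.772/10.3 = 0.2691, L₂ = ρ₂/(1-ρ₂) = 0.2691/(1-0.2691) = 0.3682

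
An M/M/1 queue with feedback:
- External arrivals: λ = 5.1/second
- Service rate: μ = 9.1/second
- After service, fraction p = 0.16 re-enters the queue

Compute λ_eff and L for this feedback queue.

Effective arrival rate: λ_eff = λ/(1-p) = 5.1/(1-0.16) = 5.1/0.84 = 6.0714
ρ = λ_eff/μ = 6.0714/9.1 = 0.66719
L = ρ/(1-ρ) = 0.66719/(1-0.66719) = 2.0047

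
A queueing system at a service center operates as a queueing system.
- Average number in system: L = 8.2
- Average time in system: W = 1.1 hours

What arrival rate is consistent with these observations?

Little's Law: L = λW, so λ = L/W
λ = 8.2/1.1 = 7.4545 customers/hour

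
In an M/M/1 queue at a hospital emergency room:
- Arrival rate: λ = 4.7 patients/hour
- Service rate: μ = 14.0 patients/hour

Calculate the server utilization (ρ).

Server utilization: ρ = λ/μ
ρ = 4.7/14.0 = 0.3357
The server is busy 33.57% of the time.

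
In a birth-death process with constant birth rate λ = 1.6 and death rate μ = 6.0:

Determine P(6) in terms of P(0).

For constant rates: P(n)/P(0) = (λ/μ)^n
P(6)/P(0) = (1.6/6.0)^6 = 0.26667^6 = 0.0003596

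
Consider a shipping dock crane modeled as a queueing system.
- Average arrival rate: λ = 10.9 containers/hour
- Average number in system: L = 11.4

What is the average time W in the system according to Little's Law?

Little's Law: L = λW, so W = L/λ
W = 11.4/10.9 = 1.0459 hours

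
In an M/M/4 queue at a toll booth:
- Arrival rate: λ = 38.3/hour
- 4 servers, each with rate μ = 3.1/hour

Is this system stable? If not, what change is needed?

Stability requires ρ = λ/(cμ) < 1
ρ = 38.3/(4 × 3.1) = 38.3/12.40 = 3.0887
Since 3.0887 ≥ 1, the system is UNSTABLE.
Need c > λ/μ = 38.3/3.1 = 12.35.
Minimum servers needed: c = 13.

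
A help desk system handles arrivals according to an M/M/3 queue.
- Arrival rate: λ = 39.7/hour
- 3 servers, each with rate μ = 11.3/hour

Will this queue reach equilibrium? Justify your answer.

Stability requires ρ = λ/(cμ) < 1
ρ = 39.7/(3 × 11.3) = 39.7/33.90 = 1.1711
Since 1.1711 ≥ 1, the system is UNSTABLE.
Need c > λ/μ = 39.7/11.3 = 3.51.
Minimum servers needed: c = 4.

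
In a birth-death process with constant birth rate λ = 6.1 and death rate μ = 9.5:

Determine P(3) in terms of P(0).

For constant rates: P(n)/P(0) = (λ/μ)^n
P(3)/P(0) = (6.1/9.5)^3 = 0.6421^3 = 0.2647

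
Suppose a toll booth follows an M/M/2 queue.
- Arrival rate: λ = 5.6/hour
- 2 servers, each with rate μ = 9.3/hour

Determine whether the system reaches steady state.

Stability requires ρ = λ/(cμ) < 1
ρ = 5.6/(2 × 9.3) = 5.6/18.60 = 0.3011
Since 0.3011 < 1, the system is STABLE.
The servers are busy 30.11% of the time.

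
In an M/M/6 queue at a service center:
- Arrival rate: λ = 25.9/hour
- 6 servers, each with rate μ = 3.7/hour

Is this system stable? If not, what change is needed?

Stability requires ρ = λ/(cμ) < 1
ρ = 25.9/(6 × 3.7) = 25.9/22.20 = 1.1667
Since 1.1667 ≥ 1, the system is UNSTABLE.
Need c > λ/μ = 25.9/3.7 = 7.00.
Minimum servers needed: c = 8.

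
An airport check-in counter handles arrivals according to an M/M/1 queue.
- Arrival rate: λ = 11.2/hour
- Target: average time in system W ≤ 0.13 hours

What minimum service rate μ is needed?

For M/M/1: W = 1/(μ-λ)
Need W ≤ 0.13, so 1/(μ-λ) ≤ 0.13
μ - λ ≥ 1/0.13 = 7.6923
μ ≥ 11.2 + 7.6923 = 18.8923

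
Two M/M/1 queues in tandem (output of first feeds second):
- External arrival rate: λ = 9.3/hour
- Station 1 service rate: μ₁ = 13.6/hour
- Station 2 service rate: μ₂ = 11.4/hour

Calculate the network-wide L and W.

By Jackson's theorem, each station behaves as independent M/M/1.
Station 1: ρ₁ = 9.3/13.6 = 0.6838, L₁ = ρ₁/(1-ρ₁) = λ/(μ₁-λ) = 9.3/4.30 = 2.16279
Station 2: ρ₂ = 9.3/11.4 = 0.8158, L₂ = ρ₂/(1-ρ₂) = λ/(μ₂-λ) = 9.3/2.10 = 4.42857
Total: L = L₁ + L₂ = 2.16279 + 4.42857 = 6.59136
W = L/λ = 6.59136/9.3 = 0.7087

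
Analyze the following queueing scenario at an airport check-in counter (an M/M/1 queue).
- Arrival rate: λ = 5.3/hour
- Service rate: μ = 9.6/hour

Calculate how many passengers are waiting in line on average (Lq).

ρ = λ/μ = 5.3/9.6 = 0.5521
For M/M/1: Lq = λ²/(μ(μ-λ))
Lq = 28.09/(9.6 × 4.30)
Lq = 0.6805 passengers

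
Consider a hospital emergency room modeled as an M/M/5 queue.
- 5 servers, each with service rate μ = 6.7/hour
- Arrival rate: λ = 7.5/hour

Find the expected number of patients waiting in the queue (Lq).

Traffic intensity: ρ = λ/(cμ) = 7.5/(5×6.7) = 0.2239
Since ρ = 0.2239 < 1, system is stable.
Offered load a = λ/μ = cρ = 7.5/6.7 = 1.1194
P₀ = [ Σₙ₌₀^4 aⁿ/n! + a^5/(5!(1-ρ)) ]⁻¹
Σ = a^0/0! + a^1/1! + a^2/2! + a^3/3! + a^4/4! = 1.0000 + 1.1194 + 0.6265 + 0.2338 + 0.06542 = 3.0451
a^5/(5!(1-ρ)) = 1.7576/(120 × 0.7761) = 0.01887
P₀ = 1/(3.0451 + 0.01887) = 0.3264
Lq = P₀·a^5·ρ / (5!(1-ρ)²) = 0.3264 × 1.7576 × 0.2239 / (120 × 0.6024) = 0.001777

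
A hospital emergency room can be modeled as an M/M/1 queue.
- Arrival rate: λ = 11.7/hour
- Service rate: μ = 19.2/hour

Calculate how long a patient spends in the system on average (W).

First, compute utilization: ρ = λ/μ = 11.7/19.2 = 0.6094
For M/M/1: W = 1/(μ-λ)
W = 1/(19.2-11.7) = 1/7.50
W = 0.1333 hours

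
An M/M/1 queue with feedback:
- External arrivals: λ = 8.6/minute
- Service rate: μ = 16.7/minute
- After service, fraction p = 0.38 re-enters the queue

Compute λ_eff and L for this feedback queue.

Effective arrival rate: λ_eff = λ/(1-p) = 8.6/(1-0.38) = 8.6/0.62 = 13.87097
ρ = λ_eff/μ = 13.87097/16.7 = 0.830597
L = ρ/(1-ρ) = 0.830597/(1-0.830597) = 4.9031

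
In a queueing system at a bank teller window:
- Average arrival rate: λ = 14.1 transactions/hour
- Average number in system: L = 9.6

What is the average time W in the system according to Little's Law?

Little's Law: L = λW, so W = L/λ
W = 9.6/14.1 = 0.6809 hours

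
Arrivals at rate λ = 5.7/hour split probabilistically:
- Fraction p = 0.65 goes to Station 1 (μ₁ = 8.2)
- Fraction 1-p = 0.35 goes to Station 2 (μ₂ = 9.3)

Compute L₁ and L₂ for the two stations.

Effective rates: λ₁ = 5.7×0.65 = 3.705, λ₂ = 5.7×0.35 = 1.995
Station 1: ρ₁ = 3.705/8.2 = 0.4518, L₁ = ρ₁/(1-ρ₁) = 0.4518/(1-0.4518) = 0.8242
Station 2: ρ₂ = 1.995/9.3 = 0.2145, L₂ = ρ₂/(1-ρ₂) = 0.2145/(1-0.2145) = 0.2731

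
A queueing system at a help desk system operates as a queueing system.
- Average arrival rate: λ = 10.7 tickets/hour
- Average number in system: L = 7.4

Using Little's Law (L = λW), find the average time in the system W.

Little's Law: L = λW, so W = L/λ
W = 7.4/10.7 = 0.6916 hours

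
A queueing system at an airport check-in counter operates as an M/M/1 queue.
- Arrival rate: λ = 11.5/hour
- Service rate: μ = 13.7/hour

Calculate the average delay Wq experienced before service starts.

First, compute utilization: ρ = λ/μ = 11.5/13.7 = 0.8394
For M/M/1: Wq = λ/(μ(μ-λ))
Wq = 11.5/(13.7 × (13.7-11.5))
Wq = 11.5/(13.7 × 2.20)
Wq = 0.3816 hours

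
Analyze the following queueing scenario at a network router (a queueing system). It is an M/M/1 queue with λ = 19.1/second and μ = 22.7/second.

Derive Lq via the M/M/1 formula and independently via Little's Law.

Method 1 (direct): Lq = λ²/(μ(μ-λ)) = 364.81/(22.7 × 3.60) = 4.4641

Method 2 (Little's Law):
W = 1/(μ-λ) = 1/3.60 = 0.2777778
Wq = W - 1/μ = 0.2777778 - 0.04405286 = 0.23372
Lq = λWq = 19.1 × 0.23372 = 4.4641 ✔ (matches Method 1)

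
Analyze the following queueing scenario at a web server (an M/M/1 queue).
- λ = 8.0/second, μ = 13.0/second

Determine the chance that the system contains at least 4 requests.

ρ = λ/μ = 8.0/13.0 = 0.6154
P(N ≥ n) = ρⁿ
P(N ≥ 4) = 0.6154^4
P(N ≥ 4) = 0.1434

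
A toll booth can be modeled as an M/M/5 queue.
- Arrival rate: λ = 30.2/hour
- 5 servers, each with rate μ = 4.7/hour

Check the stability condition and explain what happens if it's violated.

Stability requires ρ = λ/(cμ) < 1
ρ = 30.2/(5 × 4.7) = 30.2/23.50 = 1.2851
Since 1.2851 ≥ 1, the system is UNSTABLE.
Need c > λ/μ = 30.2/4.7 = 6.43.
Minimum servers needed: c = 7.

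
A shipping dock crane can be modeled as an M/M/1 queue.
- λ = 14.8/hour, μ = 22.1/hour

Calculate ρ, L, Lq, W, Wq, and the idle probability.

Step 1: ρ = λ/μ = 14.8/22.1 = 0.6697
Step 2: L = λ/(μ-λ) = 14.8/7.30 = 2.0274
Step 3: Lq = λ²/(μ(μ-λ)) = 219.04/(22.1×7.30) = 1.3577
Step 4: W = 1/(μ-λ) = 1/7.30 = 0.136986
Step 5: Wq = λ/(μ(μ-λ)) = 14.8/(22.1×7.30) = 0.09174
Step 6: P(0) = 1-ρ = 0.3303
Verify: L = λW = 14.8×0.136986 = 2.0274 ✔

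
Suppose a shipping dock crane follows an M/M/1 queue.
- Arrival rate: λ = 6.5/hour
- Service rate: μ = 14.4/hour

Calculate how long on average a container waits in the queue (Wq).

First, compute utilization: ρ = λ/μ = 6.5/14.4 = 0.4514
For M/M/1: Wq = λ/(μ(μ-λ))
Wq = 6.5/(14.4 × (14.4-6.5))
Wq = 6.5/(14.4 × 7.90)
Wq = 0.05714 hours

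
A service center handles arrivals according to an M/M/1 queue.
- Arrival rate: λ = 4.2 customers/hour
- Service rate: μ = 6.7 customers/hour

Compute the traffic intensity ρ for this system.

Server utilization: ρ = λ/μ
ρ = 4.2/6.7 = 0.6269
The server is busy 62.69% of the time.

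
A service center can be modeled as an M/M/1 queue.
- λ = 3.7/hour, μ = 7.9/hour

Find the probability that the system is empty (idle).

ρ = λ/μ = 3.7/7.9 = 0.4684
P(0) = 1 - ρ = 1 - 0.4684 = 0.5316
The server is idle 53.16% of the time.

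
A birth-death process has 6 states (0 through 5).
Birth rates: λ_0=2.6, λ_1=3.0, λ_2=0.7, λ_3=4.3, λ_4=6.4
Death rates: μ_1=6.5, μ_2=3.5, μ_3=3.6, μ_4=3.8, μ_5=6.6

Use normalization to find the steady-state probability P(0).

Ratios P(n)/P(0) = (λ₀···λₙ₋₁)/(μ₁···μₙ):
P(1)/P(0) = (2.6)/(6.5) = 0.40000
P(2)/P(0) = (2.6×3.0)/(6.5×3.5) = 0.34286
P(3)/P(0) = (2.6×3.0×0.7)/(6.5×3.5×3.6) = 0.066667
P(4)/P(0) = (2.6×3.0×0.7×4.3)/(6.5×3.5×3.6×3.8) = 0.075439
P(5)/P(0) = (2.6×3.0×0.7×4.3×6.4)/(6.5×3.5×3.6×3.8×6.6) = 0.073153

Normalization: ∑ P(n) = 1
P(0) × (1.0000 + 0.40000 + 0.34286 + 0.066667 + 0.075439 + 0.073153) = 1
P(0) × 1.9581 = 1
P(0) = 1/1.9581 = 0.5107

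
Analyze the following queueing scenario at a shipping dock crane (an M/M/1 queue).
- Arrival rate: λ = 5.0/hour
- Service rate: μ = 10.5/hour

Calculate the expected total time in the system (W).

First, compute utilization: ρ = λ/μ = 5.0/10.5 = 0.4762
For M/M/1: W = 1/(μ-λ)
W = 1/(10.5-5.0) = 1/5.50
W = 0.1818 hours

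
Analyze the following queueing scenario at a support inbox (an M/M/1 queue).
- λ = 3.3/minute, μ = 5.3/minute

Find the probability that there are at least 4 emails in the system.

ρ = λ/μ = 3.3/5.3 = 0.6226
P(N ≥ n) = ρⁿ
P(N ≥ 4) = 0.6226^4
P(N ≥ 4) = 0.1503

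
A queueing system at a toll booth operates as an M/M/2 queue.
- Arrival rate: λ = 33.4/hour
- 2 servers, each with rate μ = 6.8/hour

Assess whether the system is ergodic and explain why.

Stability requires ρ = λ/(cμ) < 1
ρ = 33.4/(2 × 6.8) = 33.4/13.60 = 2.4559
Since 2.4559 ≥ 1, the system is UNSTABLE.
Need c > λ/μ = 33.4/6.8 = 4.91.
Minimum servers needed: c = 5.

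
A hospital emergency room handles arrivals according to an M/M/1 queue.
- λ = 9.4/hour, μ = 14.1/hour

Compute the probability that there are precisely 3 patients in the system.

ρ = λ/μ = 9.4/14.1 = 0.6667
P(n) = (1-ρ)ρⁿ
P(3) = (1-0.6667) × 0.6667^3
P(3) = 0.33330 × 0.29634
P(3) = 0.09877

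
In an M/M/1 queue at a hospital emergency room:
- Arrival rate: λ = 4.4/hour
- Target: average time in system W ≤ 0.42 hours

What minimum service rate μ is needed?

For M/M/1: W = 1/(μ-λ)
Need W ≤ 0.42, so 1/(μ-λ) ≤ 0.42
μ - λ ≥ 1/0.42 = 2.3810
μ ≥ 4.4 + 2.3810 = 6.7810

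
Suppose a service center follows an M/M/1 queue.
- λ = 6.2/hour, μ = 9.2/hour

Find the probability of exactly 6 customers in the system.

ρ = λ/μ = 6.2/9.2 = 0.67391
P(n) = (1-ρ)ρⁿ
P(6) = (1-0.67391) × 0.67391^6
P(6) = 0.3261 × 0.09367
P(6) = 0.03055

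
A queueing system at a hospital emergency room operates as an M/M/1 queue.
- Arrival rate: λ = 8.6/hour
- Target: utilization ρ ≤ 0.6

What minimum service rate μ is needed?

ρ = λ/μ, so μ = λ/ρ
μ ≥ 8.6/0.6 = 14.3333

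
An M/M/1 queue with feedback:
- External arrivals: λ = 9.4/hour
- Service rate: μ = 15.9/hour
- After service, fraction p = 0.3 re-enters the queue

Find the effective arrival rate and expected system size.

Effective arrival rate: λ_eff = λ/(1-p) = 9.4/(1-0.3) = 9.4/0.70 = 13.42857
ρ = λ_eff/μ = 13.42857/15.9 = 0.844564
L = ρ/(1-ρ) = 0.844564/(1-0.844564) = 5.4335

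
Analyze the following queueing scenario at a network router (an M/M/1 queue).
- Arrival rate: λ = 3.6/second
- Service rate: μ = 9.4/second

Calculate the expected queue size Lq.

ρ = λ/μ = 3.6/9.4 = 0.3830
For M/M/1: Lq = λ²/(μ(μ-λ))
Lq = 12.96/(9.4 × 5.80)
Lq = 0.2377 packets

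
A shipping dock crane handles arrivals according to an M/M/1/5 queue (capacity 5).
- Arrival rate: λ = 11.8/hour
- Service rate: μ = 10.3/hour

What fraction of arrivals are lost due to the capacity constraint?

ρ = λ/μ = 11.8/10.3 = 1.14563
P₀ = (1-ρ)/(1-ρ^(K+1)) = (1-1.14563)/(1-1.14563^6) = -0.1456/-1.2608 = 0.1155
P_K = P₀×ρ^K = 0.1155 × 1.14563^5 = 0.1155 × 1.9734 = 0.2279
Blocking probability = 22.79%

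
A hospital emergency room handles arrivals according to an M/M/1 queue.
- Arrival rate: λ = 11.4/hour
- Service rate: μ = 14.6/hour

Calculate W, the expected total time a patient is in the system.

First, compute utilization: ρ = λ/μ = 11.4/14.6 = 0.7808
For M/M/1: W = 1/(μ-λ)
W = 1/(14.6-11.4) = 1/3.20
W = 0.3125 hours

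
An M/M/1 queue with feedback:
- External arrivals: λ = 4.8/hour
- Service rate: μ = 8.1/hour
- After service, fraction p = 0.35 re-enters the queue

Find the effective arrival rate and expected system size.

Effective arrival rate: λ_eff = λ/(1-p) = 4.8/(1-0.35) = 4.8/0.65 = 7.38462
ρ = λ_eff/μ = 7.38462/8.1 = 0.911681
L = ρ/(1-ρ) = 0.911681/(1-0.911681) = 10.3226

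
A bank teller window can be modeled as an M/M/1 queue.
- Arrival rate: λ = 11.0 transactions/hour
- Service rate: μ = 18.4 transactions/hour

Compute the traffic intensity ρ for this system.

Server utilization: ρ = λ/μ
ρ = 11.0/18.4 = 0.5978
The server is busy 59.78% of the time.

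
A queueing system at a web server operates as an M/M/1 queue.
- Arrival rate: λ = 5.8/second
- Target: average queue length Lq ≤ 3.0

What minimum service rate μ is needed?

For M/M/1: Lq = λ²/(μ(μ-λ))
Need Lq ≤ 3.0, i.e. μ(μ-λ) ≥ λ²/3.0
μ² - 5.8μ - 33.64/3.0 ≥ 0  →  μ² - 5.8μ - 11.21333 ≥ 0
Quadratic formula (positive root): μ = [λ + √(λ² + 4×11.21333)]/2
Discriminant: 33.64 + 4×11.21333 = 78.4933, √78.4933 = 8.8596
μ ≥ (5.8 + 8.8596)/2 = 7.3298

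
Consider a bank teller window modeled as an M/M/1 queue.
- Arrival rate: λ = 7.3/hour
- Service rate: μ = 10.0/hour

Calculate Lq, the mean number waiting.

ρ = λ/μ = 7.3/10.0 = 0.7300
For M/M/1: Lq = λ²/(μ(μ-λ))
Lq = 53.29/(10.0 × 2.70)
Lq = 1.9737 transactions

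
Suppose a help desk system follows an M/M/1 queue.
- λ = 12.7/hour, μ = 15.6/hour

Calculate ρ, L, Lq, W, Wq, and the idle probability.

Step 1: ρ = λ/μ = 12.7/15.6 = 0.8141
Step 2: L = λ/(μ-λ) = 12.7/2.90 = 4.3793
Step 3: Lq = λ²/(μ(μ-λ)) = 161.29/(15.6×2.90) = 3.5652
Step 4: W = 1/(μ-λ) = 1/2.90 = 0.34483
Step 5: Wq = λ/(μ(μ-λ)) = 12.7/(15.6×2.90) = 0.2807
Step 6: P(0) = 1-ρ = 0.1859
Verify: L = λW = 12.7×0.34483 = 4.3793 ✔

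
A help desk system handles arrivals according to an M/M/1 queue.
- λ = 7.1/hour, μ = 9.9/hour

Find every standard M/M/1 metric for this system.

Step 1: ρ = λ/μ = 7.1/9.9 = 0.7172
Step 2: L = λ/(μ-λ) = 7.1/2.80 = 2.5357
Step 3: Lq = λ²/(μ(μ-λ)) = 50.41/(9.9×2.80) = 1.8185
Step 4: W = 1/(μ-λ) = 1/2.80 = 0.35714
Step 5: Wq = λ/(μ(μ-λ)) = 7.1/(9.9×2.80) = 0.2561
Step 6: P(0) = 1-ρ = 0.2828
Verify: L = λW = 7.1×0.35714 = 2.5357 ✔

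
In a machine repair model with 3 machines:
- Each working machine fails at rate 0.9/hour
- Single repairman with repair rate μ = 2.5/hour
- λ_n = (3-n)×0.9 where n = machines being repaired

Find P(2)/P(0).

P(2)/P(0) = ∏_{i=0}^{2-1} λ_i/μ_{i+1}
= (3-0)×0.9/2.5 × (3-1)×0.9/2.5
= 0.7776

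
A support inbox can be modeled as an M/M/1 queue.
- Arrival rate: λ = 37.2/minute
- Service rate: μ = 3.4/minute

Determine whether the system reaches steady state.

Stability requires ρ = λ/(cμ) < 1
ρ = 37.2/(1 × 3.4) = 37.2/3.40 = 10.9412
Since 10.9412 ≥ 1, the system is UNSTABLE.
Queue grows without bound. Need μ > λ = 37.2.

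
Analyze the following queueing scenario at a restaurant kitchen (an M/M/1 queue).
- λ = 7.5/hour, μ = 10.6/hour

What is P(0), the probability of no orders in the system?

ρ = λ/μ = 7.5/10.6 = 0.7075
P(0) = 1 - ρ = 1 - 0.7075 = 0.2925
The server is idle 29.25% of the time.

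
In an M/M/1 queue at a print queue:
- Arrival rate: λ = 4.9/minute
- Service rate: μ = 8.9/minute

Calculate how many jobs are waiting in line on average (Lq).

ρ = λ/μ = 4.9/8.9 = 0.5506
For M/M/1: Lq = λ²/(μ(μ-λ))
Lq = 24.01/(8.9 × 4.00)
Lq = 0.6744 jobs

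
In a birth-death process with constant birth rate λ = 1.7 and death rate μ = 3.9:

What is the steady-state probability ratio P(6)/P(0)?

For constant rates: P(n)/P(0) = (λ/μ)^n
P(6)/P(0) = (1.7/3.9)^6 = 0.4359^6 = 0.006860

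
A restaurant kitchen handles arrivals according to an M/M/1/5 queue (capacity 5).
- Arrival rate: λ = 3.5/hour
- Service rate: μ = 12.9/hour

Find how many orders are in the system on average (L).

ρ = λ/μ = 3.5/12.9 = 0.271318
P₀ = (1-ρ)/(1-ρ^(K+1)) = (1-0.271318)/(1-0.271318^6) = 0.7287/0.9996 = 0.7290
P_K = P₀×ρ^K = 0.7290 × 0.271318^5 = 0.7290 × 0.001470 = 0.001072
L = ρ[1 - (K+1)ρ^K + Kρ^(K+1)] / [(1-ρ)(1-ρ^(K+1))]
L = 0.271318 × (1 - 6×0.001470 + 5×0.0003989) / ((1 - 0.271318) × (1 - 0.0003989)) = 0.3699 orders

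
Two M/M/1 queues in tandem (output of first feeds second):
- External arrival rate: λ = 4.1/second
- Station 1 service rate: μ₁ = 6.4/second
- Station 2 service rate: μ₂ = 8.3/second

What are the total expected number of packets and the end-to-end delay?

By Jackson's theorem, each station behaves as independent M/M/1.
Station 1: ρ₁ = 4.1/6.4 = 0.6406, L₁ = ρ₁/(1-ρ₁) = λ/(μ₁-λ) = 4.1/2.30 = 1.7826
Station 2: ρ₂ = 4.1/8.3 = 0.4940, L₂ = ρ₂/(1-ρ₂) = λ/(μ₂-λ) = 4.1/4.20 = 0.9762
Total: L = L₁ + L₂ = 1.7826 + 0.9762 = 2.7588
W = L/λ = 2.7588/4.1 = 0.6729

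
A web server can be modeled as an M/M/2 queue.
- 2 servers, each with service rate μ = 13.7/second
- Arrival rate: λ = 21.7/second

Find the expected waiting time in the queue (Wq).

Traffic intensity: ρ = λ/(cμ) = 21.7/(2×13.7) = 0.7920
Since ρ = 0.7920 < 1, system is stable.
Offered load a = λ/μ = cρ = 21.7/13.7 = 1.5839
P₀ = [ Σₙ₌₀^1 aⁿ/n! + a^2/(2!(1-ρ)) ]⁻¹
Σ = a^0/0! + a^1/1! = 1.0000 + 1.5839 = 2.5839
a^2/(2!(1-ρ)) = 2.5089/(2 × 0.20803) = 6.0301
P₀ = 1/(2.5839 + 6.0301) = 0.1161
Lq = P₀·a^2·ρ / (2!(1-ρ)²) = 0.116090 × 2.50887 × 0.791971 / (2 × 0.0432761) = 2.6650
Wq = Lq/λ = 2.6650/21.7 = 0.1228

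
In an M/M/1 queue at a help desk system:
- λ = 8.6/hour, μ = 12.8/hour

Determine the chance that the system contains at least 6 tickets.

ρ = λ/μ = 8.6/12.8 = 0.671875
P(N ≥ n) = ρⁿ
P(N ≥ 6) = 0.671875^6
P(N ≥ 6) = 0.09199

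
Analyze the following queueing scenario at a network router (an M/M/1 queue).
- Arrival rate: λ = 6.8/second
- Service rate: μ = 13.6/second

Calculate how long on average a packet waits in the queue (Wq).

First, compute utilization: ρ = λ/μ = 6.8/13.6 = 0.5000
For M/M/1: Wq = λ/(μ(μ-λ))
Wq = 6.8/(13.6 × (13.6-6.8))
Wq = 6.8/(13.6 × 6.80)
Wq = 0.07353 seconds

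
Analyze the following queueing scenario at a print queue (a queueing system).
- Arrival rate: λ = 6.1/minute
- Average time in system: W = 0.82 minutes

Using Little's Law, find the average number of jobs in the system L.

Little's Law: L = λW
L = 6.1 × 0.82 = 5.0020 jobs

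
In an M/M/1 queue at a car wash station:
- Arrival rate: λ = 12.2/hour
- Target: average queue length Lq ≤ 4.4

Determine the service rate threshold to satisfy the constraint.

For M/M/1: Lq = λ²/(μ(μ-λ))
Need Lq ≤ 4.4, i.e. μ(μ-λ) ≥ λ²/4.4
μ² - 12.2μ - 148.84/4.4 ≥ 0  →  μ² - 12.2μ - 33.82727 ≥ 0
Quadratic formula (positive root): μ = [λ + √(λ² + 4×33.82727)]/2
Discriminant: 148.84 + 4×33.82727 = 284.1491, √284.1491 = 16.85672
μ ≥ (12.2 + 16.85672)/2 = 14.5284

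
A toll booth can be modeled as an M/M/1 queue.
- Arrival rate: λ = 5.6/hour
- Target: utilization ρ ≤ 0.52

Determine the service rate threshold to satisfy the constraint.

ρ = λ/μ, so μ = λ/ρ
μ ≥ 5.6/0.52 = 10.7692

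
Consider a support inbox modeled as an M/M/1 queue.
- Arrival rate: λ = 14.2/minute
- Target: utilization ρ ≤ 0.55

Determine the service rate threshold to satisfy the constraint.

ρ = λ/μ, so μ = λ/ρ
μ ≥ 14.2/0.55 = 25.8182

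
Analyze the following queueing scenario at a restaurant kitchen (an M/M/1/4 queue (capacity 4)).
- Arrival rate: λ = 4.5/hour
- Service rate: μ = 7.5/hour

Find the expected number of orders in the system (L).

ρ = λ/μ = 4.5/7.5 = 0.6000
P₀ = (1-ρ)/(1-ρ^(K+1)) = (1-0.6000)/(1-0.6000^5) = 0.4000/0.9222 = 0.4337
P_K = P₀×ρ^K = 0.4337 × 0.6000^4 = 0.4337 × 0.1296 = 0.05621
L = ρ[1 - (K+1)ρ^K + Kρ^(K+1)] / [(1-ρ)(1-ρ^(K+1))]
L = 0.6000 × (1 - 5×0.1296 + 4×0.07776) / ((1 - 0.6000) × (1 - 0.07776)) = 1.0784 orders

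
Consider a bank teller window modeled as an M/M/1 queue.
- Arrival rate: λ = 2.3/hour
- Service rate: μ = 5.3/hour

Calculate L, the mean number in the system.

ρ = λ/μ = 2.3/5.3 = 0.4340
For M/M/1: L = λ/(μ-λ)
L = 2.3/(5.3-2.3) = 2.3/3.00
L = 0.7667 transactions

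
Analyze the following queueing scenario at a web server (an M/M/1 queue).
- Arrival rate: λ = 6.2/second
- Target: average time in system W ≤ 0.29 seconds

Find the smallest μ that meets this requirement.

For M/M/1: W = 1/(μ-λ)
Need W ≤ 0.29, so 1/(μ-λ) ≤ 0.29
μ - λ ≥ 1/0.29 = 3.4483
μ ≥ 6.2 + 3.4483 = 9.6483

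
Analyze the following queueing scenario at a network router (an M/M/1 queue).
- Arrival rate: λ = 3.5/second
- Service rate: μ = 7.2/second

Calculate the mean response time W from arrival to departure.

First, compute utilization: ρ = λ/μ = 3.5/7.2 = 0.4861
For M/M/1: W = 1/(μ-λ)
W = 1/(7.2-3.5) = 1/3.70
W = 0.2703 seconds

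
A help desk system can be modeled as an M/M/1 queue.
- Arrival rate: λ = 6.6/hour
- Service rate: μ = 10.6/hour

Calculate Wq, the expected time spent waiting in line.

First, compute utilization: ρ = λ/μ = 6.6/10.6 = 0.6226
For M/M/1: Wq = λ/(μ(μ-λ))
Wq = 6.6/(10.6 × (10.6-6.6))
Wq = 6.6/(10.6 × 4.00)
Wq = 0.1557 hours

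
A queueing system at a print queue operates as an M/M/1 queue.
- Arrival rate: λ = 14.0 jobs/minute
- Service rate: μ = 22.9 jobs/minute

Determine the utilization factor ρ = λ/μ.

Server utilization: ρ = λ/μ
ρ = 14.0/22.9 = 0.6114
The server is busy 61.14% of the time.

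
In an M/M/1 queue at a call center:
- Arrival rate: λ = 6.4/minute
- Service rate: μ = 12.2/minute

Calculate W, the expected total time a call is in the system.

First, compute utilization: ρ = λ/μ = 6.4/12.2 = 0.5246
For M/M/1: W = 1/(μ-λ)
W = 1/(12.2-6.4) = 1/5.80
W = 0.1724 minutes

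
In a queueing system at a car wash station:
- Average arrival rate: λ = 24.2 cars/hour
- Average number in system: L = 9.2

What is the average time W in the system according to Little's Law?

Little's Law: L = λW, so W = L/λ
W = 9.2/24.2 = 0.3802 hours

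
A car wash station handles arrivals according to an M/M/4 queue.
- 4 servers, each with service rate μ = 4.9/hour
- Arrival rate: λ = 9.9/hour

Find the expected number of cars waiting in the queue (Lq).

Traffic intensity: ρ = λ/(cμ) = 9.9/(4×4.9) = 0.5051
Since ρ = 0.5051 < 1, system is stable.
Offered load a = λ/μ = cρ = 9.9/4.9 = 2.0204
P₀ = [ Σₙ₌₀^3 aⁿ/n! + a^4/(4!(1-ρ)) ]⁻¹
Σ = a^0/0! + a^1/1! + a^2/2! + a^3/3! = 1.0000 + 2.0204 + 2.0410 + 1.3746 = 6.4360
a^4/(4!(1-ρ)) = 16.6631/(24 × 0.4949) = 1.4029
P₀ = 1/(6.4360 + 1.4029) = 0.1276
Lq = P₀·a^4·ρ / (4!(1-ρ)²) = 0.1276 × 16.6631 × 0.5051 / (24 × 0.2449) = 0.1827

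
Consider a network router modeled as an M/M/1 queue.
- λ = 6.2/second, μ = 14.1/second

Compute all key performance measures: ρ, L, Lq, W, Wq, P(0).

Step 1: ρ = λ/μ = 6.2/14.1 = 0.4397
Step 2: L = λ/(μ-λ) = 6.2/7.90 = 0.7848
Step 3: Lq = λ²/(μ(μ-λ)) = 38.44/(14.1×7.90) = 0.3451
Step 4: W = 1/(μ-λ) = 1/7.90 = 0.12658
Step 5: Wq = λ/(μ(μ-λ)) = 6.2/(14.1×7.90) = 0.05566
Step 6: P(0) = 1-ρ = 0.5603
Verify: L = λW = 6.2×0.12658 = 0.7848 ✔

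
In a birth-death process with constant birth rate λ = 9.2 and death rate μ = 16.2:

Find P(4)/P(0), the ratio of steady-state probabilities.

For constant rates: P(n)/P(0) = (λ/μ)^n
P(4)/P(0) = (9.2/16.2)^4 = 0.5679^4 = 0.1040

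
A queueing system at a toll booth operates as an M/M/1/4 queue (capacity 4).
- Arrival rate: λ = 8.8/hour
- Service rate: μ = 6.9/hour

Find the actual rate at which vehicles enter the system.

ρ = λ/μ = 8.8/6.9 = 1.27536
P₀ = (1-ρ)/(1-ρ^(K+1)) = (1-1.27536)/(1-1.27536^5) = -0.2754/-2.3741 = 0.1160
P_K = P₀×ρ^K = 0.11598 × 1.27536^4 = 0.11598 × 2.6456 = 0.3068
λ_eff = λ(1-P_K) = 8.8 × (1 - 0.30685) = 8.8 × 0.69315 = 6.0997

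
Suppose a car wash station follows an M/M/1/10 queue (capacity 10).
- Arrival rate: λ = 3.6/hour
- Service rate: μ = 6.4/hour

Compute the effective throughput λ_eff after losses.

ρ = λ/μ = 3.6/6.4 = 0.5625
P₀ = (1-ρ)/(1-ρ^(K+1)) = (1-0.5625)/(1-0.5625^11) = 0.4375/0.9982 = 0.4383
P_K = P₀×ρ^K = 0.4383 × 0.5625^10 = 0.4383 × 0.003171 = 0.001390
λ_eff = λ(1-P_K) = 3.6 × (1 - 0.001390) = 3.6 × 0.9986 = 3.5950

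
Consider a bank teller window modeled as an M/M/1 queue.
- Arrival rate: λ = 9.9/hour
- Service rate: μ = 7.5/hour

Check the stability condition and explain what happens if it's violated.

Stability requires ρ = λ/(cμ) < 1
ρ = 9.9/(1 × 7.5) = 9.9/7.50 = 1.3200
Since 1.3200 ≥ 1, the system is UNSTABLE.
Queue grows without bound. Need μ > λ = 9.9.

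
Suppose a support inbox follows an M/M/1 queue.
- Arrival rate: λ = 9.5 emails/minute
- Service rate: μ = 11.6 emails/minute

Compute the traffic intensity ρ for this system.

Server utilization: ρ = λ/μ
ρ = 9.5/11.6 = 0.8190
The server is busy 81.90% of the time.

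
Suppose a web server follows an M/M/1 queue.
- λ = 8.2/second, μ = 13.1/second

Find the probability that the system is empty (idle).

ρ = λ/μ = 8.2/13.1 = 0.6260
P(0) = 1 - ρ = 1 - 0.6260 = 0.3740
The server is idle 37.40% of the time.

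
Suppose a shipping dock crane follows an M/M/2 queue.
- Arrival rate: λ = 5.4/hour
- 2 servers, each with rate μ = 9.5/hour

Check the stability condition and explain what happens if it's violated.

Stability requires ρ = λ/(cμ) < 1
ρ = 5.4/(2 × 9.5) = 5.4/19.00 = 0.2842
Since 0.2842 < 1, the system is STABLE.
The servers are busy 28.42% of the time.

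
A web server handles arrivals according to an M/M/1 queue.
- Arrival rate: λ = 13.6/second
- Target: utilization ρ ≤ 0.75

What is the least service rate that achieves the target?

ρ = λ/μ, so μ = λ/ρ
μ ≥ 13.6/0.75 = 18.1333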